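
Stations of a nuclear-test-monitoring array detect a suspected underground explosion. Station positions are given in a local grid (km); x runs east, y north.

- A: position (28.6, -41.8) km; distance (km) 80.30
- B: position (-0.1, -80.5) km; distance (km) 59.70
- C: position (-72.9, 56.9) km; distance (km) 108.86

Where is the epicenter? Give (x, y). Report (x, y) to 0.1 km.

-51.3 km east, -49.8 km north

Circle about each station: (x − 28.6)² + (y + 41.8)² = 80.30²; (x + 0.1)² + (y + 80.5)² = 59.70²; (x + 72.9)² + (y − 56.9)² = 108.86².
Subtracting the A equation from the B and C equations removes the quadratic terms:
-57.4 x − 77.4 y = 6799.06
-203.0 x + 197.4 y = 584.41
Solving the 2×2 system: x ≈ -51.3, y ≈ -49.8 km.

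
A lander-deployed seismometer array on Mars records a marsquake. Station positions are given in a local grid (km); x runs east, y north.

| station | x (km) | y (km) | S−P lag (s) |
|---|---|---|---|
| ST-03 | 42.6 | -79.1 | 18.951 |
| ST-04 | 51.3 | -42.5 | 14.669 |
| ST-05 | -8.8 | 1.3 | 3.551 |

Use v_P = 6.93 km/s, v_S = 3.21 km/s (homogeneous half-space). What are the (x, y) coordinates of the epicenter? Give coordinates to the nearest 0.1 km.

(-7.6, 22.5)

Distance from S−P lag: d = Δt · v_P v_S / (v_P − v_S) = Δt · (6.93·3.21)/(6.93−3.21) ≈ 5.9799·Δt.
So d_ST-03 = 113.33, d_ST-04 = 87.72, d_ST-05 = 21.23 km.
Circle about each station: (x − 42.6)² + (y + 79.1)² = 113.33²; (x − 51.3)² + (y + 42.5)² = 87.72²; (x + 8.8)² + (y − 1.3)² = 21.23².
Subtracting the ST-03 equation from the ST-04 and ST-05 equations removes the quadratic terms:
17.4 x + 73.2 y = 1515.26
-102.8 x + 160.8 y = 4400.54
Solving the 2×2 system: x ≈ -7.6, y ≈ 22.5 km.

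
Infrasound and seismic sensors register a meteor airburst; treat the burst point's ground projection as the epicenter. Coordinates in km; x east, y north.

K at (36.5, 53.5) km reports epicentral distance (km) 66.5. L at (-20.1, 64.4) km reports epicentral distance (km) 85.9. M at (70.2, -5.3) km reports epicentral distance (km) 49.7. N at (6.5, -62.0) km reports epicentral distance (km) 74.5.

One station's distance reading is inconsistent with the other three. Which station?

Solve using three stations at a time. Using K, L, M (subtract circle equations pairwise → linear system) gives (x, y) ≈ (20.8, -11.1).
Distances from that point to each station vs reported:
  K: calculated 66.5 vs reported 66.5 → residual 0.0 km
  L: calculated 85.9 vs reported 85.9 → residual 0.0 km
  M: calculated 49.7 vs reported 49.7 → residual 0.0 km
  N: calculated 52.8 vs reported 74.5 → residual 21.7 km
K, L, M are mutually consistent (residuals ≈ 0); N is off by 21.7 km.

N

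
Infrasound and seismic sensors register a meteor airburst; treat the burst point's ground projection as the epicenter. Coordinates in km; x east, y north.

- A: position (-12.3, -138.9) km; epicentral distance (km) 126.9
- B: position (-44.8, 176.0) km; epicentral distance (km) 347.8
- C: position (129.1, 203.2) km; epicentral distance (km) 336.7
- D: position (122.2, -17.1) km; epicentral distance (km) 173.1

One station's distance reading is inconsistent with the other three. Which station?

D

Solve using three stations at a time. Using A, B, C (subtract circle equations pairwise → linear system) gives (x, y) ≈ (114.5, -133.2).
Distances from that point to each station vs reported:
  A: calculated 126.9 vs reported 126.9 → residual 0.0 km
  B: calculated 347.8 vs reported 347.8 → residual 0.0 km
  C: calculated 336.7 vs reported 336.7 → residual 0.0 km
  D: calculated 116.3 vs reported 173.1 → residual 56.8 km
A, B, C are mutually consistent (residuals ≈ 0); D is off by 56.8 km.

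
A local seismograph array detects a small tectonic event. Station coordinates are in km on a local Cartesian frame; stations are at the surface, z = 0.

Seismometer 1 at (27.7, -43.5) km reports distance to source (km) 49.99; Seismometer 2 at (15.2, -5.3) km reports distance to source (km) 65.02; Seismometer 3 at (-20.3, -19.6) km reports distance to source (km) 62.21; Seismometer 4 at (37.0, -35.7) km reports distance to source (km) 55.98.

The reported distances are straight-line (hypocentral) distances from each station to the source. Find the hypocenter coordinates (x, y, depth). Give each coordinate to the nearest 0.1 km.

x ≈ 8.1 km, y ≈ -51.4 km, depth ≈ 45.3 km

Each station gives a sphere (x−x_i)² + (y−y_i)² + z² = d_i² (stations at z=0).
Subtracting the Seismometer 1 sphere from Seismometer 2 and Seismometer 3: z² cancels, leaving linear equations in x and y:
-25.0 x + 76.4 y = -4129.01
-96.0 x + 47.8 y = -3234.37
Solving: x ≈ 8.102, y ≈ -51.394 km (keep extra digits for the depth step; rounded: 8.1, -51.4).
Then from the Seismometer 1 sphere: z² = 49.99² − (x − 27.7)² − (y + 43.5)² with x = 8.102, y = -51.394, so z ≈ 45.306 ≈ 45.3 km.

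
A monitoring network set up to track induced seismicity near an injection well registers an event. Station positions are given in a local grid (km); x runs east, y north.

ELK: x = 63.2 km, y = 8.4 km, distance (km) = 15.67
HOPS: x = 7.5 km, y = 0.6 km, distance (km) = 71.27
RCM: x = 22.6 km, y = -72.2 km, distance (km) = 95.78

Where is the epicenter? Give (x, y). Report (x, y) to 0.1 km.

Circle about each station: (x − 63.2)² + (y − 8.4)² = 15.67²; (x − 7.5)² + (y − 0.6)² = 71.27²; (x − 22.6)² + (y + 72.2)² = 95.78².
Subtracting the ELK equation from the HOPS and RCM equations removes the quadratic terms:
-111.4 x − 15.6 y = -8842.05
-81.2 x − 161.2 y = -7269.46
Solving the 2×2 system: x ≈ 78.6, y ≈ 5.5 km.

x ≈ 78.6 km, y ≈ 5.5 km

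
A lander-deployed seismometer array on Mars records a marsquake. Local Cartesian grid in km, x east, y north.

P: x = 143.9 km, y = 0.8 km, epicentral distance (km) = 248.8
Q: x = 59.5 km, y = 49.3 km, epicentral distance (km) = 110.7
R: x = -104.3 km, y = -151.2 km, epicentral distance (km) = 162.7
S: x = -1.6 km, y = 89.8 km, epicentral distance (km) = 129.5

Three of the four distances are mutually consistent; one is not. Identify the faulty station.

Solve using three stations at a time. Using P, R, S (subtract circle equations pairwise → linear system) gives (x, y) ≈ (-104.6, 11.5).
Distances from that point to each station vs reported:
  P: calculated 248.8 vs reported 248.8 → residual 0.0 km
  Q: calculated 168.4 vs reported 110.7 → residual 57.7 km
  R: calculated 162.7 vs reported 162.7 → residual 0.0 km
  S: calculated 129.4 vs reported 129.5 → residual 0.1 km
P, R, S are mutually consistent (residuals ≈ 0); Q is off by 57.7 km.

Q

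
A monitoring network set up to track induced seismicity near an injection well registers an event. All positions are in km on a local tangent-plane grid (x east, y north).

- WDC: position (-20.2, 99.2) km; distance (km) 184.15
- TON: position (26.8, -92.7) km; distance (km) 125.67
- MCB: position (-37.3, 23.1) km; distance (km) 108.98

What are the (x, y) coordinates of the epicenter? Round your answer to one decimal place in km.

Circle about each station: (x + 20.2)² + (y − 99.2)² = 184.15²; (x − 26.8)² + (y + 92.7)² = 125.67²; (x + 37.3)² + (y − 23.1)² = 108.98².
Subtracting the WDC equation from the TON and MCB equations removes the quadratic terms:
94.0 x − 383.8 y = 17181.12
-34.2 x − 152.2 y = 13710.80
Solving the 2×2 system: x ≈ -96.5, y ≈ -68.4 km.

(-96.5, -68.4)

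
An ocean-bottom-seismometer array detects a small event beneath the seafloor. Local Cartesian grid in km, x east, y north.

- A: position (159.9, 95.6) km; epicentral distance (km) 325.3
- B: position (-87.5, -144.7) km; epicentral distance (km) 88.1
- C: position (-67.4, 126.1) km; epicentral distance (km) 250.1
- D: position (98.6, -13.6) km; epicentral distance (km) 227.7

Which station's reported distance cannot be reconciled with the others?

C

Solve using three stations at a time. Using A, B, D (subtract circle equations pairwise → linear system) gives (x, y) ≈ (-123.3, -64.3).
Distances from that point to each station vs reported:
  A: calculated 325.3 vs reported 325.3 → residual 0.0 km
  B: calculated 88.0 vs reported 88.1 → residual 0.1 km
  C: calculated 198.5 vs reported 250.1 → residual 51.6 km
  D: calculated 227.7 vs reported 227.7 → residual 0.0 km
A, B, D are mutually consistent (residuals ≈ 0); C is off by 51.6 km.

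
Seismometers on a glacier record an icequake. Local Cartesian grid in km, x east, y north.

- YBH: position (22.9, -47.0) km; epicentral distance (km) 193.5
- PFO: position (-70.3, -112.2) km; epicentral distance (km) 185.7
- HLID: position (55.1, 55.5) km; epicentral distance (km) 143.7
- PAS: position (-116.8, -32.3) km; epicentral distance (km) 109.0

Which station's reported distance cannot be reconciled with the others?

Solve using three stations at a time. Using PFO, HLID, PAS (subtract circle equations pairwise → linear system) gives (x, y) ≈ (-87.6, 72.7).
Distances from that point to each station vs reported:
  YBH: calculated 162.9 vs reported 193.5 → residual 30.6 km
  PFO: calculated 185.7 vs reported 185.7 → residual 0.0 km
  HLID: calculated 143.7 vs reported 143.7 → residual 0.0 km
  PAS: calculated 109.0 vs reported 109.0 → residual 0.0 km
PFO, HLID, PAS are mutually consistent (residuals ≈ 0); YBH is off by 30.6 km.

YBH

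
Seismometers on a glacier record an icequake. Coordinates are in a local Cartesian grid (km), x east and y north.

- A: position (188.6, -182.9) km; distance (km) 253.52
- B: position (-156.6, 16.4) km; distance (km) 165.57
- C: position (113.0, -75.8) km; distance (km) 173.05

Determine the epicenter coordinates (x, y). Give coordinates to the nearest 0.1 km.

-55.6 km east, -114.8 km north

Circle about each station: (x − 188.6)² + (y + 182.9)² = 253.52²; (x + 156.6)² + (y − 16.4)² = 165.57²; (x − 113.0)² + (y + 75.8)² = 173.05².
Subtracting pairs of circle equations eliminates x²+y² and gives linear equations (the radical axes):
-690.4 x + 398.6 y = -7370.88
-151.2 x + 214.2 y = -16181.64
Solving the 2×2 system: x ≈ -55.6, y ≈ -114.8 km.
Check against A (with the unrounded x, y): √((x − 188.6)²+(y + 182.9)²) = 253.52 ≈ 253.52 km. ✓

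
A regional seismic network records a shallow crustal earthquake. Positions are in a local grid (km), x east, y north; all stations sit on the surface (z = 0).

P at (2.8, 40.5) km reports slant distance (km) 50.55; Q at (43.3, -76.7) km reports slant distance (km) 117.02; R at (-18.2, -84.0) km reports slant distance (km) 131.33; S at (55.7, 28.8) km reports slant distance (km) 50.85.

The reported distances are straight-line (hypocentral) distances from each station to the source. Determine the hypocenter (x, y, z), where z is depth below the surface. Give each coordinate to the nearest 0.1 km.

Each station gives a sphere (x−x_i)² + (y−y_i)² + z² = d_i² (stations at z=0).
Subtracting the P sphere from Q and R: z² cancels, leaving linear equations in x and y:
81.0 x − 234.4 y = -5028.69
-42.0 x − 249.0 y = -8953.12
Solving: x ≈ 28.203, y ≈ 31.199 km (keep extra digits for the depth step; rounded: 28.2, 31.2).
Then from the P sphere: z² = 50.55² − (x − 2.8)² − (y − 40.5)² with x = 28.203, y = 31.199, so z ≈ 42.702 ≈ 42.7 km.
Check against S (with the unrounded solution): distance 50.85 ≈ 50.85 km. ✓

(28.2, 31.2, 42.7)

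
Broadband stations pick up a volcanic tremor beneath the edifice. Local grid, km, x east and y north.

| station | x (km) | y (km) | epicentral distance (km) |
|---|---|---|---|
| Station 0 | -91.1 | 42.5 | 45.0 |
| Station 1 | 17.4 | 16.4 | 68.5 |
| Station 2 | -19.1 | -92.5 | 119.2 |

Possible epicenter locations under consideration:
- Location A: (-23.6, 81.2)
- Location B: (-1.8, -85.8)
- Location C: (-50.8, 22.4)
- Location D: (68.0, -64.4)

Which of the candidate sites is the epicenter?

For each candidate, compare |candidate − station| to the reported distance:
Location A: residuals Station 0 32.8, Station 1 8.2, Station 2 54.6 → max 54.6 km
Location B: residuals Station 0 111.3, Station 1 35.5, Station 2 100.6 → max 111.3 km
Location C: residuals Station 0 0.0, Station 1 0.0, Station 2 0.0 → max 0.0 km
Location D: residuals Station 0 146.7, Station 1 26.8, Station 2 27.7 → max 146.7 km
Only Location C has all residuals ≈ 0.

Location C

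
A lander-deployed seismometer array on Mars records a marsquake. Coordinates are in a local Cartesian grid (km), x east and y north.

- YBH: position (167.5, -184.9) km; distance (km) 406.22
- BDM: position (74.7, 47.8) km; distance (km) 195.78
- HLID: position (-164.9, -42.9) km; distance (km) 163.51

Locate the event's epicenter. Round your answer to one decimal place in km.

Circle about each station: (x − 167.5)² + (y + 184.9)² = 406.22²; (x − 74.7)² + (y − 47.8)² = 195.78²; (x + 164.9)² + (y + 42.9)² = 163.51².
Subtracting the YBH equation from the BDM and HLID equations removes the quadratic terms:
-185.6 x + 465.4 y = 72305.55
-664.8 x + 284.0 y = 105067.33
Solving the 2×2 system: x ≈ -110.5, y ≈ 111.3 km.
Check against YBH (with the unrounded x, y): √((x − 167.5)²+(y + 184.9)²) = 406.22 ≈ 406.22 km. ✓

-110.5 km east, 111.3 km north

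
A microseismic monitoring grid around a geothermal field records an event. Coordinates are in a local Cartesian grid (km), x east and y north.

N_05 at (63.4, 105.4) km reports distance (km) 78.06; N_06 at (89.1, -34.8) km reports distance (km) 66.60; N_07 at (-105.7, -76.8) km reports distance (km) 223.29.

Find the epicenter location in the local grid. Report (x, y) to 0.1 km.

Circle about each station: (x − 63.4)² + (y − 105.4)² = 78.06²; (x − 89.1)² + (y + 34.8)² = 66.60²; (x + 105.7)² + (y + 76.8)² = 223.29².
Subtracting pairs of circle equations eliminates x²+y² and gives linear equations (the radical axes):
51.4 x − 280.4 y = -4321.07
-338.2 x − 364.4 y = -41823.05
Solving the 2×2 system: x ≈ 89.4, y ≈ 31.8 km.

(89.4, 31.8)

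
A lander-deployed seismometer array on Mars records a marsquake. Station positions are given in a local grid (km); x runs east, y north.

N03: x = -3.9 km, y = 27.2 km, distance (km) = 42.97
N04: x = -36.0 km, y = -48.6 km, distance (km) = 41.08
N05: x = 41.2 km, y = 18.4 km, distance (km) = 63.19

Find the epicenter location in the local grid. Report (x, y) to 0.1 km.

(-12.5, -14.9)

Circle about each station: (x + 3.9)² + (y − 27.2)² = 42.97²; (x + 36.0)² + (y + 48.6)² = 41.08²; (x − 41.2)² + (y − 18.4)² = 63.19².
Subtracting pairs of circle equations eliminates x²+y² and gives linear equations (the radical axes):
-64.2 x − 151.6 y = 3061.76
90.2 x − 17.6 y = -865.61
Solving the 2×2 system: x ≈ -12.5, y ≈ -14.9 km.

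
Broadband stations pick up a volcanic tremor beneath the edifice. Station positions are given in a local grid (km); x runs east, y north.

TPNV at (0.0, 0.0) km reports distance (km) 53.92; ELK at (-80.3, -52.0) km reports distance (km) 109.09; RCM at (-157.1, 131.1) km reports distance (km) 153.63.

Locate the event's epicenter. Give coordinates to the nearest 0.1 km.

Circle about each station: x² + y² = 53.92²; (x + 80.3)² + (y + 52.0)² = 109.09²; (x + 157.1)² + (y − 131.1)² = 153.63².
Subtracting pairs of circle equations eliminates x²+y² and gives linear equations (the radical axes):
-160.6 x − 104.0 y = 158.83
-314.2 x + 262.2 y = 21172.81
Solving the 2×2 system: x ≈ -30.0, y ≈ 44.8 km.

(-30.0, 44.8)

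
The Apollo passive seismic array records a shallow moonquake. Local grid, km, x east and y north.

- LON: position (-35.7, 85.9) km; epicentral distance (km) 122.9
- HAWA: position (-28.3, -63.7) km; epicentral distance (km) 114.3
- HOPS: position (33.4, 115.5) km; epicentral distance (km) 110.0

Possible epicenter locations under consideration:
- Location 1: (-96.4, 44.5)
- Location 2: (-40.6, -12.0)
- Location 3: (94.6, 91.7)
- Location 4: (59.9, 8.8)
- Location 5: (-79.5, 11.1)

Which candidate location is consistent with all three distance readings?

Location 4

For each candidate, compare |candidate − station| to the reported distance:
Location 1: residuals LON 49.4, HAWA 13.5, HOPS 37.9 → max 49.4 km
Location 2: residuals LON 24.9, HAWA 61.2, HOPS 37.4 → max 61.2 km
Location 3: residuals LON 7.5, HAWA 83.8, HOPS 44.3 → max 83.8 km
Location 4: residuals LON 0.1, HAWA 0.1, HOPS 0.1 → max 0.1 km
Location 5: residuals LON 36.2, HAWA 23.7, HOPS 43.8 → max 43.8 km
Only Location 4 has all residuals ≈ 0.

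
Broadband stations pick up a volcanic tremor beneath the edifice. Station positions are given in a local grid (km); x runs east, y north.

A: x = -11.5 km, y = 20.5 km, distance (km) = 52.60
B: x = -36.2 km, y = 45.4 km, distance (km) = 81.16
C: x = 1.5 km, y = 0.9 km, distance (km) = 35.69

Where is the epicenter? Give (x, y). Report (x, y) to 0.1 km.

x ≈ -12.1 km, y ≈ -32.1 km

Circle about each station: (x + 11.5)² + (y − 20.5)² = 52.60²; (x + 36.2)² + (y − 45.4)² = 81.16²; (x − 1.5)² + (y − 0.9)² = 35.69².
Subtracting the A equation from the B and C equations removes the quadratic terms:
-49.4 x + 49.8 y = -1001.09
26.0 x − 39.2 y = 943.54
Solving the 2×2 system: x ≈ -12.1, y ≈ -32.1 km.
Check against A (with the unrounded x, y): √((x + 11.5)²+(y − 20.5)²) = 52.58 ≈ 52.60 km. ✓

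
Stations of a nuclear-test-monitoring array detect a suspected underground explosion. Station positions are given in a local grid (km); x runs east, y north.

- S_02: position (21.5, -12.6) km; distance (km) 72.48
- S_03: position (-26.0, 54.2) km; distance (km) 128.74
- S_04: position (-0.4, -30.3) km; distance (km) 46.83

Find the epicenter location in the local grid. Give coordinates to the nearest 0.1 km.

-16.7 km east, -74.2 km north

Circle about each station: (x − 21.5)² + (y + 12.6)² = 72.48²; (x + 26.0)² + (y − 54.2)² = 128.74²; (x + 0.4)² + (y + 30.3)² = 46.83².
Subtracting pairs of circle equations eliminates x²+y² and gives linear equations (the radical axes):
-95.0 x + 133.6 y = -8328.01
-43.8 x − 35.4 y = 3357.54
Solving the 2×2 system: x ≈ -16.7, y ≈ -74.2 km.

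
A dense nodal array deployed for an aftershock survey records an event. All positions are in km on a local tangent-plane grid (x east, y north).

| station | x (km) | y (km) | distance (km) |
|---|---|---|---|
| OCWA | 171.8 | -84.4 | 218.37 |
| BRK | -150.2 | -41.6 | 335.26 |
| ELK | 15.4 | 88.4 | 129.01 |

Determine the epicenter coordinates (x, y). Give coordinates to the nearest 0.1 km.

137.1 km east, 131.2 km north

Circle about each station: (x − 171.8)² + (y + 84.4)² = 218.37²; (x + 150.2)² + (y + 41.6)² = 335.26²; (x − 15.4)² + (y − 88.4)² = 129.01².
Subtracting pairs of circle equations eliminates x²+y² and gives linear equations (the radical axes):
-644.0 x + 85.6 y = -77061.81
-312.8 x + 345.6 y = 2455.00
Solving the 2×2 system: x ≈ 137.1, y ≈ 131.2 km.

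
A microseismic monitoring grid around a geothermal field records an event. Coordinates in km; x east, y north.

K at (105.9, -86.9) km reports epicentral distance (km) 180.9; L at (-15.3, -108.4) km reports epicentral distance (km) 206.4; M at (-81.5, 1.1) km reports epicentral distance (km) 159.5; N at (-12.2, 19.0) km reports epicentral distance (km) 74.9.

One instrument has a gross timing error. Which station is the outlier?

N

Solve using three stations at a time. Using K, L, M (subtract circle equations pairwise → linear system) gives (x, y) ≈ (53.4, 86.3).
Distances from that point to each station vs reported:
  K: calculated 180.9 vs reported 180.9 → residual 0.0 km
  L: calculated 206.4 vs reported 206.4 → residual 0.0 km
  M: calculated 159.5 vs reported 159.5 → residual 0.0 km
  N: calculated 94.0 vs reported 74.9 → residual 19.1 km
K, L, M are mutually consistent (residuals ≈ 0); N is off by 19.1 km.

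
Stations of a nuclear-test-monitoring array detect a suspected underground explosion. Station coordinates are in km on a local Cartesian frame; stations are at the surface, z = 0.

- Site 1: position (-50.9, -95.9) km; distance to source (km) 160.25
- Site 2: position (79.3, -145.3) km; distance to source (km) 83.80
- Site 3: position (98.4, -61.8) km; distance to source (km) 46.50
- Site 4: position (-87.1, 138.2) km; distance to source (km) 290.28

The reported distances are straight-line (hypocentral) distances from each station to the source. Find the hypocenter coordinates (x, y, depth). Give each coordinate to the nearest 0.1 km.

(102.2, -77.5, 43.6)

Each station gives a sphere (x−x_i)² + (y−y_i)² + z² = d_i² (stations at z=0).
Subtracting the Site 1 sphere from Site 2 and Site 3: z² cancels, leaving linear equations in x and y:
260.4 x − 98.8 y = 34270.58
298.6 x + 68.2 y = 25231.99
Solving: x ≈ 102.202, y ≈ -77.501 km (keep extra digits for the depth step; rounded: 102.2, -77.5).
Then from the Site 1 sphere: z² = 160.25² − (x + 50.9)² − (y + 95.9)² with x = 102.202, y = -77.501, so z ≈ 43.604 ≈ 43.6 km.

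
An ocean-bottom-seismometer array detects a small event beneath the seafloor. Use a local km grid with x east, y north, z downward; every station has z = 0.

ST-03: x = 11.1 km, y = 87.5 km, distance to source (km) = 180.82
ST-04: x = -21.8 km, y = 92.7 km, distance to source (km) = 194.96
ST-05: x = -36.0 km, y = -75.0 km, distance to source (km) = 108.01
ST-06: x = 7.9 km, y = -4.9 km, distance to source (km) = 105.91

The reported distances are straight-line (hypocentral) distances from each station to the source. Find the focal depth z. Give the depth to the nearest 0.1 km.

z ≈ 66.5 km

Each station gives a sphere (x−x_i)² + (y−y_i)² + z² = d_i² (stations at z=0).
Subtracting the ST-03 sphere from ST-04 and ST-05: z² cancels, leaving linear equations in x and y:
-65.8 x + 10.4 y = -4024.46
-94.2 x − 325.0 y = 20171.25
Solving: x ≈ 49.103, y ≈ -76.298 km (keep extra digits for the depth step; rounded: 49.1, -76.3).
Then from the ST-03 sphere: z² = 180.82² − (x − 11.1)² − (y − 87.5)² with x = 49.103, y = -76.298, so z ≈ 66.497 ≈ 66.5 km.
Check against ST-06 (with the unrounded solution): distance 105.91 ≈ 105.91 km. ✓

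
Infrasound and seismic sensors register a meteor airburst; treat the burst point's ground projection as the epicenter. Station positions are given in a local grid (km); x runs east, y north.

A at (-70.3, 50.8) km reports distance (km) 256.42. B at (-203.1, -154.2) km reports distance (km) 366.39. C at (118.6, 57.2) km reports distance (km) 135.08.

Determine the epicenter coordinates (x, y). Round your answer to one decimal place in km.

154.2 km east, -73.1 km north

Circle about each station: (x + 70.3)² + (y − 50.8)² = 256.42²; (x + 203.1)² + (y + 154.2)² = 366.39²; (x − 118.6)² + (y − 57.2)² = 135.08².
Subtracting pairs of circle equations eliminates x²+y² and gives linear equations (the radical axes):
-265.6 x − 410.0 y = -10985.90
377.8 x + 12.8 y = 57319.68
Solving the 2×2 system: x ≈ 154.2, y ≈ -73.1 km.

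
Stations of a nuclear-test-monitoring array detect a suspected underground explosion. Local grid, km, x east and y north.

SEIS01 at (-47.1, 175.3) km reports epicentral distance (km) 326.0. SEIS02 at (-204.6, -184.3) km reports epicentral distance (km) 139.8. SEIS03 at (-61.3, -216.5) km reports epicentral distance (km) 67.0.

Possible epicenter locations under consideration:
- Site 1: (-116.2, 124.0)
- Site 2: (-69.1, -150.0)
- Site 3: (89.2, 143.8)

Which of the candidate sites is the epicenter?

Site 2

For each candidate, compare |candidate − station| to the reported distance:
Site 1: residuals SEIS01 239.9, SEIS02 180.9, SEIS03 277.9 → max 277.9 km
Site 2: residuals SEIS01 0.0, SEIS02 0.0, SEIS03 0.0 → max 0.0 km
Site 3: residuals SEIS01 186.1, SEIS02 300.6, SEIS03 323.5 → max 323.5 km
Only Site 2 has all residuals ≈ 0.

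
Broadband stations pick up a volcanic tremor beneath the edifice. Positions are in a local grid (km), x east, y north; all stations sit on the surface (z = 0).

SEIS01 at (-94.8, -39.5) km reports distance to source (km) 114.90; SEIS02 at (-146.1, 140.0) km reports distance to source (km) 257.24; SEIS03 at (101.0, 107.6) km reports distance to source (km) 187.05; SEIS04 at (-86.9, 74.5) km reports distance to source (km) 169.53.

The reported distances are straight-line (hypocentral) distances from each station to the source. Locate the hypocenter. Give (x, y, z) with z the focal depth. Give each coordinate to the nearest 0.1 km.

Each station gives a sphere (x−x_i)² + (y−y_i)² + z² = d_i² (stations at z=0).
Subtracting the SEIS01 sphere from SEIS02 and SEIS03: z² cancels, leaving linear equations in x and y:
-102.6 x + 359.0 y = -22572.49
391.6 x + 294.2 y = -10554.22
Solving: x ≈ 16.700, y ≈ -58.103 km (keep extra digits for the depth step; rounded: 16.7, -58.1).
Then from the SEIS01 sphere: z² = 114.90² − (x + 94.8)² − (y + 39.5)² with x = 16.700, y = -58.103, so z ≈ 20.584 ≈ 20.6 km.
Check against SEIS04 (with the unrounded solution): distance 169.53 ≈ 169.53 km. ✓

(16.7, -58.1, 20.6)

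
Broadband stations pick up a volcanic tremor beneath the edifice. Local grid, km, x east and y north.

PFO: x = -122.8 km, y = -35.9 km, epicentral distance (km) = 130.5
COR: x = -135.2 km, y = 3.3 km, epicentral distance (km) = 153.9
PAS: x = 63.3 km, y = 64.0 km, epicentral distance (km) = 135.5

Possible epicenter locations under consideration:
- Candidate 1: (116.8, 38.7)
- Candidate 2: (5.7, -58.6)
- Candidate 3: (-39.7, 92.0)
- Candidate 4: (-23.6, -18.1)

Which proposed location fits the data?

For each candidate, compare |candidate − station| to the reported distance:
Candidate 1: residuals PFO 120.4, COR 100.6, PAS 76.3 → max 120.4 km
Candidate 2: residuals PFO 0.0, COR 0.0, PAS 0.0 → max 0.0 km
Candidate 3: residuals PFO 22.0, COR 23.6, PAS 28.8 → max 28.8 km
Candidate 4: residuals PFO 29.7, COR 40.3, PAS 16.0 → max 40.3 km
Only Candidate 2 has all residuals ≈ 0.

Candidate 2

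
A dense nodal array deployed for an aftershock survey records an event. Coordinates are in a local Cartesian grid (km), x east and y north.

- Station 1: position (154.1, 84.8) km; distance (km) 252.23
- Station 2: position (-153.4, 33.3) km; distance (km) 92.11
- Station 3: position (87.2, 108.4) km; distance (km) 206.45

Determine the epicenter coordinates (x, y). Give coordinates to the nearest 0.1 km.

Circle about each station: (x − 154.1)² + (y − 84.8)² = 252.23²; (x + 153.4)² + (y − 33.3)² = 92.11²; (x − 87.2)² + (y − 108.4)² = 206.45².
Subtracting pairs of circle equations eliminates x²+y² and gives linear equations (the radical axes):
-615.0 x − 103.0 y = 48838.32
-133.8 x + 47.2 y = 9414.92
Solving the 2×2 system: x ≈ -76.5, y ≈ -17.4 km.

x ≈ -76.5 km, y ≈ -17.4 km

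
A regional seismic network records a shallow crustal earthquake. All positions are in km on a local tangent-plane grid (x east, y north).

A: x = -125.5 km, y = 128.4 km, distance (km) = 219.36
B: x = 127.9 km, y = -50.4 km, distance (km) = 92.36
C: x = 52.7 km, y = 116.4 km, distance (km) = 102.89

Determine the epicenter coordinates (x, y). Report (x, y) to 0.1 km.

Circle about each station: (x + 125.5)² + (y − 128.4)² = 219.36²; (x − 127.9)² + (y + 50.4)² = 92.36²; (x − 52.7)² + (y − 116.4)² = 102.89².
Subtracting the A equation from the B and C equations removes the quadratic terms:
506.8 x − 357.6 y = 26250.20
356.4 x − 24.0 y = 21621.90
Solving the 2×2 system: x ≈ 61.6, y ≈ 13.9 km.

(61.6, 13.9)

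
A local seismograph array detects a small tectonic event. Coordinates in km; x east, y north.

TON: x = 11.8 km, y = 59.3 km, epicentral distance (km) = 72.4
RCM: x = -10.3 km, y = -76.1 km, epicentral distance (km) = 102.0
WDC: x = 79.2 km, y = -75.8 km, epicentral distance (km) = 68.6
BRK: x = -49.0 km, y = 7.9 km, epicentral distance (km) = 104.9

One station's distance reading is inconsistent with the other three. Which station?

Solve using three stations at a time. Using TON, RCM, BRK (subtract circle equations pairwise → linear system) gives (x, y) ≈ (55.8, 1.7).
Distances from that point to each station vs reported:
  TON: calculated 72.5 vs reported 72.4 → residual 0.1 km
  RCM: calculated 102.1 vs reported 102.0 → residual 0.1 km
  WDC: calculated 80.9 vs reported 68.6 → residual 12.3 km
  BRK: calculated 105.0 vs reported 104.9 → residual 0.1 km
TON, RCM, BRK are mutually consistent (residuals ≈ 0); WDC is off by 12.3 km.

WDC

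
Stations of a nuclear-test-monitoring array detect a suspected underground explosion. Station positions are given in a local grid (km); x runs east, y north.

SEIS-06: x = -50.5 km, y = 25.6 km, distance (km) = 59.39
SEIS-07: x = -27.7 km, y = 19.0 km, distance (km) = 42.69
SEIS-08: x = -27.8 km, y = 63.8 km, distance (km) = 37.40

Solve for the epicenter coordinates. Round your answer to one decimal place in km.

Circle about each station: (x + 50.5)² + (y − 25.6)² = 59.39²; (x + 27.7)² + (y − 19.0)² = 42.69²; (x + 27.8)² + (y − 63.8)² = 37.40².
Subtracting pairs of circle equations eliminates x²+y² and gives linear equations (the radical axes):
45.6 x − 13.2 y = -372.58
45.4 x + 76.4 y = 3766.08
Solving the 2×2 system: x ≈ 5.2, y ≈ 46.2 km.

x ≈ 5.2 km, y ≈ 46.2 km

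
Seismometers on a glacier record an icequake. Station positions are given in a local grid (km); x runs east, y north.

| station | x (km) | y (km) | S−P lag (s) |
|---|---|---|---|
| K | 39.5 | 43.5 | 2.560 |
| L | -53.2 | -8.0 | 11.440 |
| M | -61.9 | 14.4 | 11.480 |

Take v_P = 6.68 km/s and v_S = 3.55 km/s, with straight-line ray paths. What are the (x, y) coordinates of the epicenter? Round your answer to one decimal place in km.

23.0 km east, 33.3 km north

Distance from S−P lag: d = Δt · v_P v_S / (v_P − v_S) = Δt · (6.68·3.55)/(6.68−3.55) ≈ 7.5764·Δt.
So d_K = 19.40, d_L = 86.67, d_M = 86.98 km.
Circle about each station: (x − 39.5)² + (y − 43.5)² = 19.40²; (x + 53.2)² + (y + 8.0)² = 86.67²; (x + 61.9)² + (y − 14.4)² = 86.98².
Subtracting the K equation from the L and M equations removes the quadratic terms:
-185.4 x − 103.0 y = -7693.59
-202.8 x − 58.2 y = -6602.69
Solving the 2×2 system: x ≈ 23.0, y ≈ 33.3 km.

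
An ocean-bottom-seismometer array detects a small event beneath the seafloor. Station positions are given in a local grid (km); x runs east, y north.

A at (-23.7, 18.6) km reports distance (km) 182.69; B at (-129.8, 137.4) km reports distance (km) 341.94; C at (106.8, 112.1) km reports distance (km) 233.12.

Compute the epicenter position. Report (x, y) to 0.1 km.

Circle about each station: (x + 23.7)² + (y − 18.6)² = 182.69²; (x + 129.8)² + (y − 137.4)² = 341.94²; (x − 106.8)² + (y − 112.1)² = 233.12².
Subtracting pairs of circle equations eliminates x²+y² and gives linear equations (the radical axes):
-212.2 x + 237.6 y = -48728.18
261.0 x + 187.0 y = 2095.70
Solving the 2×2 system: x ≈ 94.5, y ≈ -120.7 km.

94.5 km east, -120.7 km north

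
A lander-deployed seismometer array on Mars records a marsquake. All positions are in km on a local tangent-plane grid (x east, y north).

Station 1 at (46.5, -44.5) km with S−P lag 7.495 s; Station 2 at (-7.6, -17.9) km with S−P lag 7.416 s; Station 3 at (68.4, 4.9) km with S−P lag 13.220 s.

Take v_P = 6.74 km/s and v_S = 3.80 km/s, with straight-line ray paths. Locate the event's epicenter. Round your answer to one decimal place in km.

-6.6 km east, -82.5 km north

Distance from S−P lag: d = Δt · v_P v_S / (v_P − v_S) = Δt · (6.74·3.80)/(6.74−3.80) ≈ 8.7116·Δt.
So d_Station 1 = 65.29, d_Station 2 = 64.60, d_Station 3 = 115.17 km.
Circle about each station: (x − 46.5)² + (y + 44.5)² = 65.29²; (x + 7.6)² + (y + 17.9)² = 64.60²; (x − 68.4)² + (y − 4.9)² = 115.17².
Subtracting pairs of circle equations eliminates x²+y² and gives linear equations (the radical axes):
-108.2 x + 53.2 y = -3674.71
43.8 x + 98.8 y = -8441.27
Solving the 2×2 system: x ≈ -6.6, y ≈ -82.5 km.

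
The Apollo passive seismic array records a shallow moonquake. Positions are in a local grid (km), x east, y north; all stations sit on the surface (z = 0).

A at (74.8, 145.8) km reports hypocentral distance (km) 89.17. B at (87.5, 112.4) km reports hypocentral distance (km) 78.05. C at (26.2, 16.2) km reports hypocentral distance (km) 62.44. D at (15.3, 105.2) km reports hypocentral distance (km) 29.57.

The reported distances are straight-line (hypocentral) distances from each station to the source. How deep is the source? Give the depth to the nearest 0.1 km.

9.6 km

Each station gives a sphere (x−x_i)² + (y−y_i)² + z² = d_i² (stations at z=0).
Subtracting the A sphere from B and C: z² cancels, leaving linear equations in x and y:
25.4 x − 66.8 y = -4703.18
-97.2 x − 259.2 y = -21851.26
Solving: x ≈ 18.399, y ≈ 77.403 km (keep extra digits for the depth step; rounded: 18.4, 77.4).
Then from the A sphere: z² = 89.17² − (x − 74.8)² − (y − 145.8)² with x = 18.399, y = 77.403, so z ≈ 9.595 ≈ 9.6 km.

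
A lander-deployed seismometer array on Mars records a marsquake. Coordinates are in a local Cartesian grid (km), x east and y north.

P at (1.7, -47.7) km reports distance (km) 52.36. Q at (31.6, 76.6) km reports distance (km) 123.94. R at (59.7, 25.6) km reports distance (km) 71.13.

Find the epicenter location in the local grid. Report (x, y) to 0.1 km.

Circle about each station: (x − 1.7)² + (y + 47.7)² = 52.36²; (x − 31.6)² + (y − 76.6)² = 123.94²; (x − 59.7)² + (y − 25.6)² = 71.13².
Subtracting pairs of circle equations eliminates x²+y² and gives linear equations (the radical axes):
59.8 x + 248.6 y = -8031.61
116.0 x + 146.6 y = -376.64
Solving the 2×2 system: x ≈ 54.0, y ≈ -45.3 km.

x ≈ 54.0 km, y ≈ -45.3 km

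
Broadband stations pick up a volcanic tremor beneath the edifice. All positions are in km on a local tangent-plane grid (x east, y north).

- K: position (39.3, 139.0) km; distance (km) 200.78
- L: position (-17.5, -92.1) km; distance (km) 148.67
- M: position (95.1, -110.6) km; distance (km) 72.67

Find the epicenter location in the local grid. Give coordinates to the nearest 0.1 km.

Circle about each station: (x − 39.3)² + (y − 139.0)² = 200.78²; (x + 17.5)² + (y + 92.1)² = 148.67²; (x − 95.1)² + (y + 110.6)² = 72.67².
Subtracting the K equation from the L and M equations removes the quadratic terms:
-113.6 x − 462.2 y = 6133.01
111.6 x − 499.2 y = 35442.56
Solving the 2×2 system: x ≈ 123.0, y ≈ -43.5 km.
Check against K (with the unrounded x, y): √((x − 39.3)²+(y − 139.0)²) = 200.78 ≈ 200.78 km. ✓

(123.0, -43.5)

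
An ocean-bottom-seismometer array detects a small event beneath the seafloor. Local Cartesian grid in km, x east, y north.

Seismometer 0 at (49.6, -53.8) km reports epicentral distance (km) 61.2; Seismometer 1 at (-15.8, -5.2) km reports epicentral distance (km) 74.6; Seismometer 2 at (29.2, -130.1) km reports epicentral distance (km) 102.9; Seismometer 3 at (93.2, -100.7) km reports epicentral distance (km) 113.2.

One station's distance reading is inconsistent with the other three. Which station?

Solve using three stations at a time. Using Seismometer 0, Seismometer 1, Seismometer 3 (subtract circle equations pairwise → linear system) gives (x, y) ≈ (57.7, 6.7).
Distances from that point to each station vs reported:
  Seismometer 0: calculated 61.1 vs reported 61.2 → residual 0.1 km
  Seismometer 1: calculated 74.5 vs reported 74.6 → residual 0.1 km
  Seismometer 2: calculated 139.8 vs reported 102.9 → residual 36.9 km
  Seismometer 3: calculated 113.1 vs reported 113.2 → residual 0.1 km
Seismometer 0, Seismometer 1, Seismometer 3 are mutually consistent (residuals ≈ 0); Seismometer 2 is off by 36.9 km.

Seismometer 2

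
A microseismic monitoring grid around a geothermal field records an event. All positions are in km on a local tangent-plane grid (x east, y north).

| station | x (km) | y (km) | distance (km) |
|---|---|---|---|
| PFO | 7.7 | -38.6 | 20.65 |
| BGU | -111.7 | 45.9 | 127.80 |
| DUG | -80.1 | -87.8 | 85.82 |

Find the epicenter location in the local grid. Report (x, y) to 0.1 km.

Circle about each station: (x − 7.7)² + (y + 38.6)² = 20.65²; (x + 111.7)² + (y − 45.9)² = 127.80²; (x + 80.1)² + (y + 87.8)² = 85.82².
Subtracting the PFO equation from the BGU and DUG equations removes the quadratic terms:
-238.8 x + 169.0 y = -2871.97
-175.6 x − 98.4 y = 5636.95
Solving the 2×2 system: x ≈ -12.6, y ≈ -34.8 km.
Check against PFO (with the unrounded x, y): √((x − 7.7)²+(y + 38.6)²) = 20.65 ≈ 20.65 km. ✓

-12.6 km east, -34.8 km north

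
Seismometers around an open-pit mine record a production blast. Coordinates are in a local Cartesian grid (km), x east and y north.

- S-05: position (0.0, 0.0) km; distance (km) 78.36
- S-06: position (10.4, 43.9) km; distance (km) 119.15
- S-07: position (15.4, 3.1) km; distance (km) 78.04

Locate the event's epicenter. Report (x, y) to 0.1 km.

Circle about each station: x² + y² = 78.36²; (x − 10.4)² + (y − 43.9)² = 119.15²; (x − 15.4)² + (y − 3.1)² = 78.04².
Subtracting the S-05 equation from the S-06 and S-07 equations removes the quadratic terms:
20.8 x + 87.8 y = -6021.06
30.8 x + 6.2 y = 296.82
Solving the 2×2 system: x ≈ 24.6, y ≈ -74.4 km.

(24.6, -74.4)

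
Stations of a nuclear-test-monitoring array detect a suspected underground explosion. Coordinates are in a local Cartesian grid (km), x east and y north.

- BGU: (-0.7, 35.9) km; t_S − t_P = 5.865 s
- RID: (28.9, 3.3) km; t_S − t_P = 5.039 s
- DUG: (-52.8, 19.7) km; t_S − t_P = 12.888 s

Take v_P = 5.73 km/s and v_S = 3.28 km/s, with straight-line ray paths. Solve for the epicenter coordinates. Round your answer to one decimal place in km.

x ≈ 44.2 km, y ≈ 38.8 km

Distance from S−P lag: d = Δt · v_P v_S / (v_P − v_S) = Δt · (5.73·3.28)/(5.73−3.28) ≈ 7.6712·Δt.
So d_BGU = 44.99, d_RID = 38.66, d_DUG = 98.87 km.
Circle about each station: (x + 0.7)² + (y − 35.9)² = 44.99²; (x − 28.9)² + (y − 3.3)² = 38.66²; (x + 52.8)² + (y − 19.7)² = 98.87².
Subtracting pairs of circle equations eliminates x²+y² and gives linear equations (the radical axes):
59.2 x − 65.2 y = 86.30
-104.2 x − 32.4 y = -5864.55
Solving the 2×2 system: x ≈ 44.2, y ≈ 38.8 km.
Check against BGU (with the unrounded x, y): √((x + 0.7)²+(y − 35.9)²) = 45.01 ≈ 44.99 km. ✓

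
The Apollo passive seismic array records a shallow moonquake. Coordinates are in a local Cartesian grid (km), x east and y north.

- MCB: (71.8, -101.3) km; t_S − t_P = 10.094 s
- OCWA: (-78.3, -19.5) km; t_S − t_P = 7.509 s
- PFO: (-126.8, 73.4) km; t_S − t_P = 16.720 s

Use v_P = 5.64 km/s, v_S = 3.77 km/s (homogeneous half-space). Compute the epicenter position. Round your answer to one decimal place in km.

Distance from S−P lag: d = Δt · v_P v_S / (v_P − v_S) = Δt · (5.64·3.77)/(5.64−3.77) ≈ 11.3705·Δt.
So d_MCB = 114.77, d_OCWA = 85.38, d_PFO = 190.11 km.
Circle about each station: (x − 71.8)² + (y + 101.3)² = 114.77²; (x + 78.3)² + (y + 19.5)² = 85.38²; (x + 126.8)² + (y − 73.4)² = 190.11².
Subtracting the MCB equation from the OCWA and PFO equations removes the quadratic terms:
-300.2 x + 163.6 y = -3023.38
-397.2 x + 349.4 y = -16920.79
Solving the 2×2 system: x ≈ -42.9, y ≈ -97.2 km.

-42.9 km east, -97.2 km north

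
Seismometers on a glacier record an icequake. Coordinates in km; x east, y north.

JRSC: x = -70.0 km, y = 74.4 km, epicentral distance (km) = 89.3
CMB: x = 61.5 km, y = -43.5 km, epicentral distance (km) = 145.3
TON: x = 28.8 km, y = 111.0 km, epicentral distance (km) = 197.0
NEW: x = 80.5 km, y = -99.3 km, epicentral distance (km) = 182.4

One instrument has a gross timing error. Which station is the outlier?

TON

Solve using three stations at a time. Using JRSC, CMB, NEW (subtract circle equations pairwise → linear system) gives (x, y) ≈ (-80.7, -14.1).
Distances from that point to each station vs reported:
  JRSC: calculated 89.2 vs reported 89.3 → residual 0.1 km
  CMB: calculated 145.2 vs reported 145.3 → residual 0.1 km
  TON: calculated 166.3 vs reported 197.0 → residual 30.7 km
  NEW: calculated 182.3 vs reported 182.4 → residual 0.1 km
JRSC, CMB, NEW are mutually consistent (residuals ≈ 0); TON is off by 30.7 km.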